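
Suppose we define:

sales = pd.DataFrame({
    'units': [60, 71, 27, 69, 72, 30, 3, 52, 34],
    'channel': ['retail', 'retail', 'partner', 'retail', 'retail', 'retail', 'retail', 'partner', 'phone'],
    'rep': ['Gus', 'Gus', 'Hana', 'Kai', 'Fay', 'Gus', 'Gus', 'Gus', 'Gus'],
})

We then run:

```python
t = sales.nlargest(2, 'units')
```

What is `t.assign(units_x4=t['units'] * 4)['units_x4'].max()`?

take 2 rows with largest units:
   units channel  rep
4     72  retail  Fay
1     71  retail  Gus
add column units_x4 = t['units'] * 4:
   units channel  rep  units_x4
4     72  retail  Fay       288
1     71  retail  Gus       284
max of column 'units_x4' → 288

288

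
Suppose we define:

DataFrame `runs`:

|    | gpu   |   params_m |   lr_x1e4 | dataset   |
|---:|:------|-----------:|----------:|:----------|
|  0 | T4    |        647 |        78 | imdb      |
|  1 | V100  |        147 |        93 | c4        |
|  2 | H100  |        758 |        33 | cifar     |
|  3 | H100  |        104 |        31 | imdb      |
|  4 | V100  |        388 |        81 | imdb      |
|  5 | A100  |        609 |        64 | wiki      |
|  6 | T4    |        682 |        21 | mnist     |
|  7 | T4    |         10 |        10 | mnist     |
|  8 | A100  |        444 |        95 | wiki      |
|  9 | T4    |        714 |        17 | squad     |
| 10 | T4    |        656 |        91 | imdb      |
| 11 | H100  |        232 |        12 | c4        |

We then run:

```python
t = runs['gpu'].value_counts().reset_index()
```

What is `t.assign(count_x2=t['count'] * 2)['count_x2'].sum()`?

24

value_counts of gpu:
gpu
T4      5
H100    3
V100    2
A100    2
Name: count, dtype: int64
reset_index():
    gpu  count
0    T4      5
1  H100      3
2  V100      2
3  A100      2
add column count_x2 = t['count'] * 2:
    gpu  count  count_x2
0    T4      5        10
1  H100      3         6
2  V100      2         4
3  A100      2         4
Hence 24.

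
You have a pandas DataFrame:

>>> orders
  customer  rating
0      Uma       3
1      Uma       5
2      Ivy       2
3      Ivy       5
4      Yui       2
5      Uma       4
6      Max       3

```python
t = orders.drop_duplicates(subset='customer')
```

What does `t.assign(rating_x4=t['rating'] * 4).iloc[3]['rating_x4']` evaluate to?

12

drop duplicate customer (keep=first):
  customer  rating
0      Uma       3
2      Ivy       2
4      Yui       2
6      Max       3
add column rating_x4 = t['rating'] * 4:
  customer  rating  rating_x4
0      Uma       3         12
2      Ivy       2          8
4      Yui       2          8
6      Max       3         12
Finally, value at position 3, column 'rating_x4' = 12.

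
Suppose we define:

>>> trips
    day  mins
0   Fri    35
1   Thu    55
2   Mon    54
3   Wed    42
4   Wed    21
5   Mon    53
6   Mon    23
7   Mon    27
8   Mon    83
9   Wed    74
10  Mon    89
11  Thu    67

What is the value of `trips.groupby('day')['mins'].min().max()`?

group by day, min of mins:
day
Fri    35
Mon    23
Thu    55
Wed    21
Name: mins, dtype: int64
Finally, max of the resulting series = 55.

55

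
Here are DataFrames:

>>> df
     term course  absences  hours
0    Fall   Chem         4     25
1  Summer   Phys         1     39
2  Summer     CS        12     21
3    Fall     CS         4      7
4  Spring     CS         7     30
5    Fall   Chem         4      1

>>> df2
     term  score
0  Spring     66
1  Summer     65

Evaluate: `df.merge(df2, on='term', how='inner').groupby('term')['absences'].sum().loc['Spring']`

7

merge on 'term' (how='inner') → 3 rows:
     term course  absences  hours  score
0  Summer   Phys         1     39     65
1  Summer     CS        12     21     65
2  Spring     CS         7     30     66
group by term, sum of absences:
term
Spring     7
Summer    13
Name: absences, dtype: int64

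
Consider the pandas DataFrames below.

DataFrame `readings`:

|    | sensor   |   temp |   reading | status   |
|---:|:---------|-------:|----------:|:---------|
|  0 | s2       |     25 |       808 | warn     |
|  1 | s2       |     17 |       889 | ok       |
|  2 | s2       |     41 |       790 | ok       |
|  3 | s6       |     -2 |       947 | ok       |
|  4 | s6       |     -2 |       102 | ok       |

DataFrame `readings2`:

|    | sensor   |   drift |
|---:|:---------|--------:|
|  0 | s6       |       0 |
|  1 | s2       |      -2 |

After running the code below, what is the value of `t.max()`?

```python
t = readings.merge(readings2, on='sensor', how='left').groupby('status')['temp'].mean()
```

merge on 'sensor' (how='left') → 5 rows:
  sensor  temp  reading status  drift
0     s2    25      808   warn     -2
1     s2    17      889     ok     -2
2     s2    41      790     ok     -2
3     s6    -2      947     ok      0
4     s6    -2      102     ok      0
group by status, mean of temp:
status
ok      13.5
warn    25.0
Name: temp, dtype: float64

25.0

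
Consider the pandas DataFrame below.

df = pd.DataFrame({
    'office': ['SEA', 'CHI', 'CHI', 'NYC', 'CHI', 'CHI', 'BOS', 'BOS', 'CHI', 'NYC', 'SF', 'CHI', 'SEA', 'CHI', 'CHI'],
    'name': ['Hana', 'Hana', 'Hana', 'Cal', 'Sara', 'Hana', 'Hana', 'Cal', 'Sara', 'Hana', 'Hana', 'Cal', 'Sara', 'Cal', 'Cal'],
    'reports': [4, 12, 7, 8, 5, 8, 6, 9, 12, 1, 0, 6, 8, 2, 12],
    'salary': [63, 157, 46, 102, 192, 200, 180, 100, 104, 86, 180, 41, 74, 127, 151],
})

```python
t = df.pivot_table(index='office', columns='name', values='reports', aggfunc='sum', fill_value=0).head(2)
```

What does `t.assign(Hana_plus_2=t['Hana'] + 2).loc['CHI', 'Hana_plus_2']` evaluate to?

pivot: rows=office, cols=name, sum(reports):
name    Cal  Hana  Sara
office                 
BOS       9     6     0
CHI      20    27    17
NYC       8     1     0
SEA       0     4     8
SF        0     0     0
take first 2 rows:
name    Cal  Hana  Sara
office                 
BOS       9     6     0
CHI      20    27    17
add column Hana_plus_2 = t['Hana'] + 2:
name    Cal  Hana  Sara  Hana_plus_2
office                              
BOS       9     6     0            8
CHI      20    27    17           29
Hence 29.

29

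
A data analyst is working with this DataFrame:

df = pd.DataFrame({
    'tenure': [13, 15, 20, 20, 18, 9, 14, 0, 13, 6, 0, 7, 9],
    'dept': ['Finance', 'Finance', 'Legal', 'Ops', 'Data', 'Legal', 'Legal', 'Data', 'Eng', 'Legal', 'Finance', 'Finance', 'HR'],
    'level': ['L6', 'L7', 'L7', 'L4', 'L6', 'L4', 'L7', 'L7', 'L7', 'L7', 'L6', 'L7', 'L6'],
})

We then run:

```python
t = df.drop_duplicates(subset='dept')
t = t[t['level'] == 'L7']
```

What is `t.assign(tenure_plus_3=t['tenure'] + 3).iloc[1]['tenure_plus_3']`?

16

drop duplicate dept (keep=first):
    tenure     dept level
0       13  Finance    L6
2       20    Legal    L7
3       20      Ops    L4
4       18     Data    L6
8       13      Eng    L7
12       9       HR    L6
filter rows where level == 'L7':
   tenure   dept level
2      20  Legal    L7
8      13    Eng    L7
add column tenure_plus_3 = t['tenure'] + 3:
   tenure   dept level  tenure_plus_3
2      20  Legal    L7             23
8      13    Eng    L7             16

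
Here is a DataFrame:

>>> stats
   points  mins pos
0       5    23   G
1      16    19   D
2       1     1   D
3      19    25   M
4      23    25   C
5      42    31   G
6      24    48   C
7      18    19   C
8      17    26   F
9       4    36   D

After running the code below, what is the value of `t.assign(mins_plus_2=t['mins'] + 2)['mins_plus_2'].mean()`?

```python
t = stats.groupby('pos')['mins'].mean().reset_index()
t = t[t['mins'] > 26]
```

30.8333333333

group by pos, mean of mins:
pos
C    30.666667
D    18.666667
F    26.000000
G    27.000000
M    25.000000
Name: mins, dtype: float64
reset_index():
  pos       mins
0   C  30.666667
1   D  18.666667
2   F  26.000000
3   G  27.000000
4   M  25.000000
filter rows where mins > 26:
  pos       mins
0   C  30.666667
3   G  27.000000
add column mins_plus_2 = t['mins'] + 2:
  pos       mins  mins_plus_2
0   C  30.666667    32.666667
3   G  27.000000    29.000000
The mean of column 'mins_plus_2' is 30.8333333333.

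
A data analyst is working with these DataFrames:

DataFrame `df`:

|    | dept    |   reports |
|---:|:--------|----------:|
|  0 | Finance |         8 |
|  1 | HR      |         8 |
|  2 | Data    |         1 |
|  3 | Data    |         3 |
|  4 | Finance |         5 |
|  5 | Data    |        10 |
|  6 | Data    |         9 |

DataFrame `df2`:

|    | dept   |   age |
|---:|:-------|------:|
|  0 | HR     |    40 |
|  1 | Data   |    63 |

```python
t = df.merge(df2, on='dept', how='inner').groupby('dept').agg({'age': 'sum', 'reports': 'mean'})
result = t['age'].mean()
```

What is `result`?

merge on 'dept' (how='inner') → 5 rows:
   dept  reports  age
0    HR        8   40
1  Data        1   63
2  Data        3   63
3  Data       10   63
4  Data        9   63
group by dept: sum(age), mean(reports):
      age  reports
dept              
Data  252     5.75
HR     40     8.00

146.0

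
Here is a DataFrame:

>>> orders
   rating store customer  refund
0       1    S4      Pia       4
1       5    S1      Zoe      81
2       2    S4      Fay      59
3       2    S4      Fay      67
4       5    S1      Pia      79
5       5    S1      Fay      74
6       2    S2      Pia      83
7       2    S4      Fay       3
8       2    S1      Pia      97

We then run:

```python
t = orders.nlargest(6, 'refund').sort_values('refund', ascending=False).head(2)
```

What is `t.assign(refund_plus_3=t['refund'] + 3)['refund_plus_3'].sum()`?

take 6 rows with largest refund:
   rating store customer  refund
8       2    S1      Pia      97
6       2    S2      Pia      83
1       5    S1      Zoe      81
4       5    S1      Pia      79
5       5    S1      Fay      74
3       2    S4      Fay      67
sort by refund descending:
   rating store customer  refund
8       2    S1      Pia      97
6       2    S2      Pia      83
1       5    S1      Zoe      81
4       5    S1      Pia      79
5       5    S1      Fay      74
3       2    S4      Fay      67
take first 2 rows:
   rating store customer  refund
8       2    S1      Pia      97
6       2    S2      Pia      83
add column refund_plus_3 = t['refund'] + 3:
   rating store customer  refund  refund_plus_3
8       2    S1      Pia      97            100
6       2    S2      Pia      83             86

186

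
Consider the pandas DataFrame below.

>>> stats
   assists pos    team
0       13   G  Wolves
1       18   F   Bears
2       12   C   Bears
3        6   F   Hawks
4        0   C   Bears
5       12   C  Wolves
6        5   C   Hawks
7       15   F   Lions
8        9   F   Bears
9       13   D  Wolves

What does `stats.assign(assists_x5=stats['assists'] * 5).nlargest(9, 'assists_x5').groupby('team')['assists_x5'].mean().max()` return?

add column assists_x5 = stats['assists'] * 5:
   assists pos    team  assists_x5
0       13   G  Wolves          65
1       18   F   Bears          90
2       12   C   Bears          60
3        6   F   Hawks          30
4        0   C   Bears           0
5       12   C  Wolves          60
6        5   C   Hawks          25
7       15   F   Lions          75
8        9   F   Bears          45
9       13   D  Wolves          65
take 9 rows with largest assists_x5:
   assists pos    team  assists_x5
1       18   F   Bears          90
7       15   F   Lions          75
0       13   G  Wolves          65
9       13   D  Wolves          65
2       12   C   Bears          60
5       12   C  Wolves          60
8        9   F   Bears          45
3        6   F   Hawks          30
6        5   C   Hawks          25
group by team, mean of assists_x5:
team
Bears     65.000000
Hawks     27.500000
Lions     75.000000
Wolves    63.333333
Name: assists_x5, dtype: float64
Reading off the max of the resulting series, we get 75.0.

75.0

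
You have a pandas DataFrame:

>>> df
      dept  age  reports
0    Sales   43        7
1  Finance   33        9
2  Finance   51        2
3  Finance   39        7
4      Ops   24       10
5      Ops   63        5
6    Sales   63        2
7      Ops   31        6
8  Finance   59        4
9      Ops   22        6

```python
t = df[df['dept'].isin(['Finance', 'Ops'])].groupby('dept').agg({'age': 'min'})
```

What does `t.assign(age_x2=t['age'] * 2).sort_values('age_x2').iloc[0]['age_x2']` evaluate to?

filter rows where dept in ['Finance', 'Ops']:
      dept  age  reports
1  Finance   33        9
2  Finance   51        2
3  Finance   39        7
4      Ops   24       10
5      Ops   63        5
7      Ops   31        6
8  Finance   59        4
9      Ops   22        6
group by dept, min of age:
         age
dept        
Finance   33
Ops       22
add column age_x2 = t['age'] * 2:
         age  age_x2
dept                
Finance   33      66
Ops       22      44
sort by age_x2:
         age  age_x2
dept                
Ops       22      44
Finance   33      66
Finally, value at position 0, column 'age_x2' = 44.

44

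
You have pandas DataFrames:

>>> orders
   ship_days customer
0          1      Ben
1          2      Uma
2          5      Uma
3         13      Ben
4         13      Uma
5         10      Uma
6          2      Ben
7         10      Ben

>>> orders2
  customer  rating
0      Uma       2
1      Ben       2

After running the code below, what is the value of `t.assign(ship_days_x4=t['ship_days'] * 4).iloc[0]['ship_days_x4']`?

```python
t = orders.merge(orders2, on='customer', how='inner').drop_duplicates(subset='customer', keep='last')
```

40

merge on 'customer' (how='inner') → 8 rows:
   ship_days customer  rating
0          1      Ben       2
1          2      Uma       2
2          5      Uma       2
3         13      Ben       2
4         13      Uma       2
5         10      Uma       2
6          2      Ben       2
7         10      Ben       2
drop duplicate customer (keep=last):
   ship_days customer  rating
5         10      Uma       2
7         10      Ben       2
add column ship_days_x4 = t['ship_days'] * 4:
   ship_days customer  rating  ship_days_x4
5         10      Uma       2            40
7         10      Ben       2            40
Then the value at position 0, column 'ship_days_x4': 40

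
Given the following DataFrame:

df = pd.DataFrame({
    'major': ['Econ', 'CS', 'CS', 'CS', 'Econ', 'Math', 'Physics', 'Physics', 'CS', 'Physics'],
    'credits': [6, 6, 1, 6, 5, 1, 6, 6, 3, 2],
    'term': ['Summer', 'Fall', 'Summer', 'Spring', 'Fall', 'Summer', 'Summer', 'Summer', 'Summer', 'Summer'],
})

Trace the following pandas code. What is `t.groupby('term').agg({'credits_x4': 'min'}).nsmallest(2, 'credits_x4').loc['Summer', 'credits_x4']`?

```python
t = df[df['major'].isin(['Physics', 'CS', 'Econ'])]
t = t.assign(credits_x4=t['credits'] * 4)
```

4

filter rows where major in ['Physics', 'CS', 'Econ']:
     major  credits    term
0     Econ        6  Summer
1       CS        6    Fall
2       CS        1  Summer
3       CS        6  Spring
4     Econ        5    Fall
6  Physics        6  Summer
7  Physics        6  Summer
8       CS        3  Summer
9  Physics        2  Summer
add column credits_x4 = t['credits'] * 4:
     major  credits    term  credits_x4
0     Econ        6  Summer          24
1       CS        6    Fall          24
2       CS        1  Summer           4
3       CS        6  Spring          24
4     Econ        5    Fall          20
6  Physics        6  Summer          24
7  Physics        6  Summer          24
8       CS        3  Summer          12
9  Physics        2  Summer           8
group by term, min of credits_x4:
        credits_x4
term              
Fall            20
Spring          24
Summer           4
take 2 rows with smallest credits_x4:
        credits_x4
term              
Summer           4
Fall            20
So loc['Summer', 'credits_x4'] = 4.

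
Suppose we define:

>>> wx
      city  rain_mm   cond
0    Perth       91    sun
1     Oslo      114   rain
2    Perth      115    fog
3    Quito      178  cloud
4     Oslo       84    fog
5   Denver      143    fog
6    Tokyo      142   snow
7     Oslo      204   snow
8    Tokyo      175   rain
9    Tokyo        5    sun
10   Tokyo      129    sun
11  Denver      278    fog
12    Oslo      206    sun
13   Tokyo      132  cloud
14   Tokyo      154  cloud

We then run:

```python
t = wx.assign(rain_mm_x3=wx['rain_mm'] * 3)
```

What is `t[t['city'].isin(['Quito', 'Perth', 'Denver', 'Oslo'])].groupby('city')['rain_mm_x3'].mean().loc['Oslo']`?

456.0

add column rain_mm_x3 = wx['rain_mm'] * 3:
      city  rain_mm   cond  rain_mm_x3
0    Perth       91    sun         273
1     Oslo      114   rain         342
2    Perth      115    fog         345
3    Quito      178  cloud         534
4     Oslo       84    fog         252
5   Denver      143    fog         429
6    Tokyo      142   snow         426
7     Oslo      204   snow         612
8    Tokyo      175   rain         525
9    Tokyo        5    sun          15
10   Tokyo      129    sun         387
11  Denver      278    fog         834
12    Oslo      206    sun         618
13   Tokyo      132  cloud         396
14   Tokyo      154  cloud         462
filter rows where city in ['Quito', 'Perth', 'Denver', 'Oslo']:
      city  rain_mm   cond  rain_mm_x3
0    Perth       91    sun         273
1     Oslo      114   rain         342
2    Perth      115    fog         345
3    Quito      178  cloud         534
4     Oslo       84    fog         252
5   Denver      143    fog         429
7     Oslo      204   snow         612
11  Denver      278    fog         834
12    Oslo      206    sun         618
group by city, mean of rain_mm_x3:
city
Denver    631.5
Oslo      456.0
Perth     309.0
Quito     534.0
Name: rain_mm_x3, dtype: float64
So loc['Oslo'] = 456.0.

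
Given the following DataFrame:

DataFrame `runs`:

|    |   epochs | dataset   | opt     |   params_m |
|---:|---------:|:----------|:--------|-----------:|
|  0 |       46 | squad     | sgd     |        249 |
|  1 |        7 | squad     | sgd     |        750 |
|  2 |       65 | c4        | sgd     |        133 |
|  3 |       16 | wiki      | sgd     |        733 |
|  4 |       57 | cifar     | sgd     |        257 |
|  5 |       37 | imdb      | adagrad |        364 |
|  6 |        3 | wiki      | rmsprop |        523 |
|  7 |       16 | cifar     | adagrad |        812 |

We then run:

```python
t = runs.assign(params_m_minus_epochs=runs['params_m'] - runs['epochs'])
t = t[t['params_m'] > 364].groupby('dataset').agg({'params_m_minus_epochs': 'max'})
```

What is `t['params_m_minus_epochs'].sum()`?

add column params_m_minus_epochs = runs['params_m'] - runs['epochs']:
   epochs dataset      opt  params_m  params_m_minus_epochs
0      46   squad      sgd       249                    203
1       7   squad      sgd       750                    743
2      65      c4      sgd       133                     68
3      16    wiki      sgd       733                    717
4      57   cifar      sgd       257                    200
5      37    imdb  adagrad       364                    327
6       3    wiki  rmsprop       523                    520
7      16   cifar  adagrad       812                    796
filter rows where params_m > 364:
   epochs dataset      opt  params_m  params_m_minus_epochs
1       7   squad      sgd       750                    743
3      16    wiki      sgd       733                    717
6       3    wiki  rmsprop       523                    520
7      16   cifar  adagrad       812                    796
group by dataset, max of params_m_minus_epochs:
         params_m_minus_epochs
dataset                       
cifar                      796
squad                      743
wiki                       717
sum of column 'params_m_minus_epochs' → 2256

2256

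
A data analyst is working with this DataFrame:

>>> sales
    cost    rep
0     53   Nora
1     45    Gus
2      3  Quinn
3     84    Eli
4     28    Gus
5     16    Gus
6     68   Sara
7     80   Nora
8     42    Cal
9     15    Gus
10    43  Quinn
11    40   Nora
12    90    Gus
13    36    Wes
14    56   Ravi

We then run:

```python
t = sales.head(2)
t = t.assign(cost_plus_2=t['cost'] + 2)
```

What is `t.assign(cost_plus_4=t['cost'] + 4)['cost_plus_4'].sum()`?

106

take first 2 rows:
   cost   rep
0    53  Nora
1    45   Gus
add column cost_plus_2 = t['cost'] + 2:
   cost   rep  cost_plus_2
0    53  Nora           55
1    45   Gus           47
add column cost_plus_4 = t['cost'] + 4:
   cost   rep  cost_plus_2  cost_plus_4
0    53  Nora           55           57
1    45   Gus           47           49
Hence 106.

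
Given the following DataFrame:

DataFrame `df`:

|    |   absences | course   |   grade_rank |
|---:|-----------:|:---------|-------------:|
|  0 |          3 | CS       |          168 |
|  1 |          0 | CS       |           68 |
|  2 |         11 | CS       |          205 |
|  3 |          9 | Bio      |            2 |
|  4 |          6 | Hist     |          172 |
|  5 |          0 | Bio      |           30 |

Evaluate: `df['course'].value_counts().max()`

value_counts of course:
course
CS      3
Bio     2
Hist    1
Name: count, dtype: int64
The max of the resulting series is 3.

3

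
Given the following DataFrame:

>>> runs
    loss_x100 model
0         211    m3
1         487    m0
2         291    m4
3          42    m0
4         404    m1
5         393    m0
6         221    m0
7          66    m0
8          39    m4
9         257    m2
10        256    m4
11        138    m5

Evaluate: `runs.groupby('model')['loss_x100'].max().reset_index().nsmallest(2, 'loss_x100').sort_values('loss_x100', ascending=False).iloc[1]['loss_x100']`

group by model, max of loss_x100:
model
m0    487
m1    404
m2    257
m3    211
m4    291
m5    138
Name: loss_x100, dtype: int64
reset_index():
  model  loss_x100
0    m0        487
1    m1        404
2    m2        257
3    m3        211
4    m4        291
5    m5        138
take 2 rows with smallest loss_x100:
  model  loss_x100
5    m5        138
3    m3        211
sort by loss_x100 descending:
  model  loss_x100
3    m3        211
5    m5        138
Then the value at position 1, column 'loss_x100': 138

138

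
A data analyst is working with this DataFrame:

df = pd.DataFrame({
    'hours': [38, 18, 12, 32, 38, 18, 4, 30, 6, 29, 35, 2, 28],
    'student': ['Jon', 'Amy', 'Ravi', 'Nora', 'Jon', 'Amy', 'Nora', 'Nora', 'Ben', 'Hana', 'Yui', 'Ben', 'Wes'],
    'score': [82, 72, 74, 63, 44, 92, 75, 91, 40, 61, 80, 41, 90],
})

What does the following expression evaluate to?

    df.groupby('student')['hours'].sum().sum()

290

group by student, sum of hours:
student
Amy     36
Ben      8
Hana    29
Jon     76
Nora    66
Ravi    12
Wes     28
Yui     35
Name: hours, dtype: int64
sum of the resulting series → 290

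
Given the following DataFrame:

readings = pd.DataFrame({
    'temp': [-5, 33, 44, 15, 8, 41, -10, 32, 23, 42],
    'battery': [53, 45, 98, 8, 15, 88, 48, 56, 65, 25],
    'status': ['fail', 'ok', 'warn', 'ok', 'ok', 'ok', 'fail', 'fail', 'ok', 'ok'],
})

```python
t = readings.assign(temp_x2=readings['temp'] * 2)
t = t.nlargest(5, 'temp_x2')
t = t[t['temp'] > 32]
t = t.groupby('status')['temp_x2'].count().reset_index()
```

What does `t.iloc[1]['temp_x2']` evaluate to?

1

add column temp_x2 = readings['temp'] * 2:
   temp  battery status  temp_x2
0    -5       53   fail      -10
1    33       45     ok       66
2    44       98   warn       88
3    15        8     ok       30
4     8       15     ok       16
5    41       88     ok       82
6   -10       48   fail      -20
7    32       56   fail       64
8    23       65     ok       46
9    42       25     ok       84
take 5 rows with largest temp_x2:
   temp  battery status  temp_x2
2    44       98   warn       88
9    42       25     ok       84
5    41       88     ok       82
1    33       45     ok       66
7    32       56   fail       64
filter rows where temp > 32:
   temp  battery status  temp_x2
2    44       98   warn       88
9    42       25     ok       84
5    41       88     ok       82
1    33       45     ok       66
group by status, count of temp_x2:
status
ok      3
warn    1
Name: temp_x2, dtype: int64
reset_index():
  status  temp_x2
0     ok        3
1   warn        1
Then the value at position 1, column 'temp_x2': 1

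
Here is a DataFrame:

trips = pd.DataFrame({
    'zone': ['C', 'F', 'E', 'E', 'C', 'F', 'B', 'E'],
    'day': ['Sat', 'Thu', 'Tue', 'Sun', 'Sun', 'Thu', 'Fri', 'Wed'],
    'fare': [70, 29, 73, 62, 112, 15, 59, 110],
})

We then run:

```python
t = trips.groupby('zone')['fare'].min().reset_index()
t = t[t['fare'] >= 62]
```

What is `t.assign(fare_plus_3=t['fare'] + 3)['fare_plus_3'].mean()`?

69.0

group by zone, min of fare:
zone
B    59
C    70
E    62
F    15
Name: fare, dtype: int64
reset_index():
  zone  fare
0    B    59
1    C    70
2    E    62
3    F    15
filter rows where fare >= 62:
  zone  fare
1    C    70
2    E    62
add column fare_plus_3 = t['fare'] + 3:
  zone  fare  fare_plus_3
1    C    70           73
2    E    62           65
So mean() = 69.0.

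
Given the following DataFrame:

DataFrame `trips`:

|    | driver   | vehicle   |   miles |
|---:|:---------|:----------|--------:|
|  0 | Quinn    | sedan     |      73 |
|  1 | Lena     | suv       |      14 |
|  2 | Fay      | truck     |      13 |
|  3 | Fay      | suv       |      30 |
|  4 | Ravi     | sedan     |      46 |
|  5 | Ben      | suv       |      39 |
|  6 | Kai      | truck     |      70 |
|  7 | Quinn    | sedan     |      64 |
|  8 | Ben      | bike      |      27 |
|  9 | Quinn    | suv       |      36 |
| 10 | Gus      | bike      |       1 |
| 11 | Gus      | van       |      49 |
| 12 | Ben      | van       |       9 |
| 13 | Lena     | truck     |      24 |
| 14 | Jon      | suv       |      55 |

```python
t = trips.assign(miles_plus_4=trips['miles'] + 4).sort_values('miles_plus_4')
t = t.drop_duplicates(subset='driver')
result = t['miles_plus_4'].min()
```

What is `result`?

5

add column miles_plus_4 = trips['miles'] + 4:
   driver vehicle  miles  miles_plus_4
0   Quinn   sedan     73            77
1    Lena     suv     14            18
2     Fay   truck     13            17
3     Fay     suv     30            34
4    Ravi   sedan     46            50
5     Ben     suv     39            43
6     Kai   truck     70            74
7   Quinn   sedan     64            68
8     Ben    bike     27            31
9   Quinn     suv     36            40
10    Gus    bike      1             5
11    Gus     van     49            53
12    Ben     van      9            13
13   Lena   truck     24            28
14    Jon     suv     55            59
sort by miles_plus_4:
   driver vehicle  miles  miles_plus_4
10    Gus    bike      1             5
12    Ben     van      9            13
2     Fay   truck     13            17
1    Lena     suv     14            18
13   Lena   truck     24            28
8     Ben    bike     27            31
3     Fay     suv     30            34
9   Quinn     suv     36            40
5     Ben     suv     39            43
4    Ravi   sedan     46            50
11    Gus     van     49            53
14    Jon     suv     55            59
7   Quinn   sedan     64            68
6     Kai   truck     70            74
0   Quinn   sedan     73            77
drop duplicate driver (keep=first):
   driver vehicle  miles  miles_plus_4
10    Gus    bike      1             5
12    Ben     van      9            13
2     Fay   truck     13            17
1    Lena     suv     14            18
9   Quinn     suv     36            40
4    Ravi   sedan     46            50
14    Jon     suv     55            59
6     Kai   truck     70            74
Finally, min of column 'miles_plus_4' = 5.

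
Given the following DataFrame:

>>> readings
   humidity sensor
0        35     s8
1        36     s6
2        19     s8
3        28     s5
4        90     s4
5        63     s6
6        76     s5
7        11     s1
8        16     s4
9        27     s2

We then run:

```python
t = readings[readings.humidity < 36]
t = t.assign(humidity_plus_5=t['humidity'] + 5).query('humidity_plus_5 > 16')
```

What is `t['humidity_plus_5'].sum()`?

150

filter rows where humidity < 36:
   humidity sensor
0        35     s8
2        19     s8
3        28     s5
7        11     s1
8        16     s4
9        27     s2
add column humidity_plus_5 = t['humidity'] + 5:
   humidity sensor  humidity_plus_5
0        35     s8               40
2        19     s8               24
3        28     s5               33
7        11     s1               16
8        16     s4               21
9        27     s2               32
filter rows where humidity_plus_5 > 16:
   humidity sensor  humidity_plus_5
0        35     s8               40
2        19     s8               24
3        28     s5               33
8        16     s4               21
9        27     s2               32
Reading off the sum of column 'humidity_plus_5', we get 150.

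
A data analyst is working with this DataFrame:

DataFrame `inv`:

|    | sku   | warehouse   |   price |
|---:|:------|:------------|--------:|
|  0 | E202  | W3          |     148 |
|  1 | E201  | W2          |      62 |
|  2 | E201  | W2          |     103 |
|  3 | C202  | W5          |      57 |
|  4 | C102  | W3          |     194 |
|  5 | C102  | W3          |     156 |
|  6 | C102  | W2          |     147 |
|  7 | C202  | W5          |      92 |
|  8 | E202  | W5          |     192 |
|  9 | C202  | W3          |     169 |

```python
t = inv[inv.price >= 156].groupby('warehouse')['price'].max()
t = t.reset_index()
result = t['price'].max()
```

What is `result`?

filter rows where price >= 156:
    sku warehouse  price
4  C102        W3    194
5  C102        W3    156
8  E202        W5    192
9  C202        W3    169
group by warehouse, max of price:
warehouse
W3    194
W5    192
Name: price, dtype: int64
reset_index():
  warehouse  price
0        W3    194
1        W5    192
Taking the max of column 'price' gives 194.

194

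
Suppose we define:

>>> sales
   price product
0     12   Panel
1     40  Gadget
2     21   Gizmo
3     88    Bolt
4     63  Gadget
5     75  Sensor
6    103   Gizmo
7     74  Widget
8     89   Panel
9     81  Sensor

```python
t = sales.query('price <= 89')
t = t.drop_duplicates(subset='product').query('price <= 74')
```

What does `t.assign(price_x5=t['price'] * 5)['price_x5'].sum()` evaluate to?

filter rows where price <= 89:
   price product
0     12   Panel
1     40  Gadget
2     21   Gizmo
3     88    Bolt
4     63  Gadget
5     75  Sensor
7     74  Widget
8     89   Panel
9     81  Sensor
drop duplicate product (keep=first):
   price product
0     12   Panel
1     40  Gadget
2     21   Gizmo
3     88    Bolt
5     75  Sensor
7     74  Widget
filter rows where price <= 74:
   price product
0     12   Panel
1     40  Gadget
2     21   Gizmo
7     74  Widget
add column price_x5 = t['price'] * 5:
   price product  price_x5
0     12   Panel        60
1     40  Gadget       200
2     21   Gizmo       105
7     74  Widget       370
sum of column 'price_x5' → 735

735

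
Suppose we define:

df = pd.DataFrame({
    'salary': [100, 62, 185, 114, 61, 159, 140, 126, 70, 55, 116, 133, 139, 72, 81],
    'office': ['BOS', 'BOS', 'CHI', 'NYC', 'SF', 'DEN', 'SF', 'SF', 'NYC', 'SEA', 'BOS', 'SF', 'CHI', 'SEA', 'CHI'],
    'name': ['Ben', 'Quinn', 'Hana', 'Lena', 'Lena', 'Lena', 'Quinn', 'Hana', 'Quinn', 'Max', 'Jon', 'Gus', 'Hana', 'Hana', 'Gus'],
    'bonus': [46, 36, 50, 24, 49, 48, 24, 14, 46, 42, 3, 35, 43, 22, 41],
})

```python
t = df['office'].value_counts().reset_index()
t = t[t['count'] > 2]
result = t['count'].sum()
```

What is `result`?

10

value_counts of office:
office
SF     4
BOS    3
CHI    3
NYC    2
SEA    2
DEN    1
Name: count, dtype: int64
reset_index():
  office  count
0     SF      4
1    BOS      3
2    CHI      3
3    NYC      2
4    SEA      2
5    DEN      1
filter rows where count > 2:
  office  count
0     SF      4
1    BOS      3
2    CHI      3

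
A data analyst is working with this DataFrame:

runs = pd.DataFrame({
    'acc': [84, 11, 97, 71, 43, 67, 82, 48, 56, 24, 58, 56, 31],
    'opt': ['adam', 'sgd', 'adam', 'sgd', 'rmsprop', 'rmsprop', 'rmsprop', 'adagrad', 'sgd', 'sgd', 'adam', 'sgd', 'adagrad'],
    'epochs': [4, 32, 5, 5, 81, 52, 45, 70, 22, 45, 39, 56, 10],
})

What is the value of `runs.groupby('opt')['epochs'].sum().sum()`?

group by opt, sum of epochs:
opt
adagrad     80
adam        48
rmsprop    178
sgd        160
Name: epochs, dtype: int64

466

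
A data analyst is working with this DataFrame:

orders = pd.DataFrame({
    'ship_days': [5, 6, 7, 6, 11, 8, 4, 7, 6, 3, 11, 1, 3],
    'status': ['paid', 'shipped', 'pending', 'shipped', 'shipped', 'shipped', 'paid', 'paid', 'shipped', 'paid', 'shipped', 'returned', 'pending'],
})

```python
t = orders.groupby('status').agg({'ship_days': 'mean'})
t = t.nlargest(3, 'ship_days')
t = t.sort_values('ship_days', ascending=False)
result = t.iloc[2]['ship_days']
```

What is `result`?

4.75

group by status, mean of ship_days:
          ship_days
status             
paid           4.75
pending        5.00
returned       1.00
shipped        8.00
take 3 rows with largest ship_days:
         ship_days
status            
shipped       8.00
pending       5.00
paid          4.75
sort by ship_days descending:
         ship_days
status            
shipped       8.00
pending       5.00
paid          4.75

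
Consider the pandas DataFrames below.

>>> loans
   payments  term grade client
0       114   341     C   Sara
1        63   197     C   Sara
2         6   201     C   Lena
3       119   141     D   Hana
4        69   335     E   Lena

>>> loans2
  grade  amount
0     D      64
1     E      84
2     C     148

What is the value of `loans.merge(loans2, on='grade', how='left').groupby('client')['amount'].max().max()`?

148

merge on 'grade' (how='left') → 5 rows:
   payments  term grade client  amount
0       114   341     C   Sara     148
1        63   197     C   Sara     148
2         6   201     C   Lena     148
3       119   141     D   Hana      64
4        69   335     E   Lena      84
group by client, max of amount:
client
Hana     64
Lena    148
Sara    148
Name: amount, dtype: int64
Taking the max of the resulting series gives 148.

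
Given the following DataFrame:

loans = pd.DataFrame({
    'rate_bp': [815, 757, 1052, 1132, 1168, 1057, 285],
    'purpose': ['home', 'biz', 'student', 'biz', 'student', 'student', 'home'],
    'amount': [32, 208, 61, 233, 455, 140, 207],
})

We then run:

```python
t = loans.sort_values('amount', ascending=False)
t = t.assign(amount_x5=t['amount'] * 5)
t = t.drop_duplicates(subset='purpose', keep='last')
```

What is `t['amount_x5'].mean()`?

501.666666667

sort by amount descending:
   rate_bp  purpose  amount
4     1168  student     455
3     1132      biz     233
1      757      biz     208
6      285     home     207
5     1057  student     140
2     1052  student      61
0      815     home      32
add column amount_x5 = t['amount'] * 5:
   rate_bp  purpose  amount  amount_x5
4     1168  student     455       2275
3     1132      biz     233       1165
1      757      biz     208       1040
6      285     home     207       1035
5     1057  student     140        700
2     1052  student      61        305
0      815     home      32        160
drop duplicate purpose (keep=last):
   rate_bp  purpose  amount  amount_x5
1      757      biz     208       1040
2     1052  student      61        305
0      815     home      32        160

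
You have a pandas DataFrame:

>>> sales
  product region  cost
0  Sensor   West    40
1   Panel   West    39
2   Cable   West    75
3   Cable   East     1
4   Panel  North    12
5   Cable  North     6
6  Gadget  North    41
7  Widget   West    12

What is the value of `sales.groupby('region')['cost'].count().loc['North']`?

3

group by region, count of cost:
region
East     1
North    3
West     4
Name: cost, dtype: int64
Reading off the value at index 'North', we get 3.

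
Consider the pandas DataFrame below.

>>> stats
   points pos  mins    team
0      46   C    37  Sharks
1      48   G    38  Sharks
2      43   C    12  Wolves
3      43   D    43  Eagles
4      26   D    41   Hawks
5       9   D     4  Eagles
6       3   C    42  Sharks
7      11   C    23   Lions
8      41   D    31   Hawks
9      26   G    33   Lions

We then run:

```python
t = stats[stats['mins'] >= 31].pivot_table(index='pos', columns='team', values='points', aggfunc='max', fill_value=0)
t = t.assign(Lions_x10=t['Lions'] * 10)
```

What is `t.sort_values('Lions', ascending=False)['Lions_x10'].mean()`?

filter rows where mins >= 31:
   points pos  mins    team
0      46   C    37  Sharks
1      48   G    38  Sharks
3      43   D    43  Eagles
4      26   D    41   Hawks
6       3   C    42  Sharks
8      41   D    31   Hawks
9      26   G    33   Lions
pivot: rows=pos, cols=team, max(points):
team  Eagles  Hawks  Lions  Sharks
pos                               
C          0      0      0      46
D         43     41      0       0
G          0      0     26      48
add column Lions_x10 = t['Lions'] * 10:
team  Eagles  Hawks  Lions  Sharks  Lions_x10
pos                                          
C          0      0      0      46          0
D         43     41      0       0          0
G          0      0     26      48        260
sort by Lions descending:
team  Eagles  Hawks  Lions  Sharks  Lions_x10
pos                                          
G          0      0     26      48        260
C          0      0      0      46          0
D         43     41      0       0          0

86.6666666667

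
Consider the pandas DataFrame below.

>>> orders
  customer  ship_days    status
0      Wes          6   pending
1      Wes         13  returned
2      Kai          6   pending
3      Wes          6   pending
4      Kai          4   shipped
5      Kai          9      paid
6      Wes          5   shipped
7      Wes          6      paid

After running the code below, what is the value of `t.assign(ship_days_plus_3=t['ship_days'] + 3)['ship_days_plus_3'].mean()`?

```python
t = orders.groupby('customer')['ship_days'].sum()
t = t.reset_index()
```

group by customer, sum of ship_days:
customer
Kai    19
Wes    36
Name: ship_days, dtype: int64
reset_index():
  customer  ship_days
0      Kai         19
1      Wes         36
add column ship_days_plus_3 = t['ship_days'] + 3:
  customer  ship_days  ship_days_plus_3
0      Kai         19                22
1      Wes         36                39
The mean of column 'ship_days_plus_3' is 30.5.

30.5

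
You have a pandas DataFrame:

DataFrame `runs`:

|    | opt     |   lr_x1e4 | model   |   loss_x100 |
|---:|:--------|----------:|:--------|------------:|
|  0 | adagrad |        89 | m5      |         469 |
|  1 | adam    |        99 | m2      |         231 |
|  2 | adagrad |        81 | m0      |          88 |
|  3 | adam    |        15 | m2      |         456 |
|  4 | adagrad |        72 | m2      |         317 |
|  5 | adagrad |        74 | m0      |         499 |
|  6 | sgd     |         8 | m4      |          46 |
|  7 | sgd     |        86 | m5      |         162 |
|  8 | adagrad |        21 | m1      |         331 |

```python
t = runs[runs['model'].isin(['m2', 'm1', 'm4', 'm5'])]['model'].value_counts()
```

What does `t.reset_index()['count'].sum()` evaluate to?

filter rows where model in ['m2', 'm1', 'm4', 'm5']:
       opt  lr_x1e4 model  loss_x100
0  adagrad       89    m5        469
1     adam       99    m2        231
3     adam       15    m2        456
4  adagrad       72    m2        317
6      sgd        8    m4         46
7      sgd       86    m5        162
8  adagrad       21    m1        331
value_counts of model:
model
m2    3
m5    2
m4    1
m1    1
Name: count, dtype: int64
reset_index():
  model  count
0    m2      3
1    m5      2
2    m4      1
3    m1      1

7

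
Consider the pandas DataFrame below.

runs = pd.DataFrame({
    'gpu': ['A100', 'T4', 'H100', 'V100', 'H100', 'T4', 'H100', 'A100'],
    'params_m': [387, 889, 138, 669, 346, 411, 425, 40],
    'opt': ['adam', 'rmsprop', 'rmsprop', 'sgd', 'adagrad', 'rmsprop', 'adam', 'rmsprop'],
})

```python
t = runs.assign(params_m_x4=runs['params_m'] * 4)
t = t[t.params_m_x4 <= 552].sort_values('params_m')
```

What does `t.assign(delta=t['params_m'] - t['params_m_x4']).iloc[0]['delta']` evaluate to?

-120

add column params_m_x4 = runs['params_m'] * 4:
    gpu  params_m      opt  params_m_x4
0  A100       387     adam         1548
1    T4       889  rmsprop         3556
2  H100       138  rmsprop          552
3  V100       669      sgd         2676
4  H100       346  adagrad         1384
5    T4       411  rmsprop         1644
6  H100       425     adam         1700
7  A100        40  rmsprop          160
filter rows where params_m_x4 <= 552:
    gpu  params_m      opt  params_m_x4
2  H100       138  rmsprop          552
7  A100        40  rmsprop          160
sort by params_m:
    gpu  params_m      opt  params_m_x4
7  A100        40  rmsprop          160
2  H100       138  rmsprop          552
add column delta = t['params_m'] - t['params_m_x4']:
    gpu  params_m      opt  params_m_x4  delta
7  A100        40  rmsprop          160   -120
2  H100       138  rmsprop          552   -414
So iloc[0]['delta'] = -120.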